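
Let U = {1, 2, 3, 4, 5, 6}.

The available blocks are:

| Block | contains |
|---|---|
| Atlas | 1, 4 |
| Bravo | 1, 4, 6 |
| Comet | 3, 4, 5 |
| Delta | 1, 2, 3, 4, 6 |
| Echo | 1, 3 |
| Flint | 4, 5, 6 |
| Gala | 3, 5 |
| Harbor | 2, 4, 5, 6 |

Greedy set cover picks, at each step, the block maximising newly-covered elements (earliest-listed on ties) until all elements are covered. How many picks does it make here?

2

Greedy: pick Delta (covers 5 new) → pick Comet (covers 1 new). Total picks: 2.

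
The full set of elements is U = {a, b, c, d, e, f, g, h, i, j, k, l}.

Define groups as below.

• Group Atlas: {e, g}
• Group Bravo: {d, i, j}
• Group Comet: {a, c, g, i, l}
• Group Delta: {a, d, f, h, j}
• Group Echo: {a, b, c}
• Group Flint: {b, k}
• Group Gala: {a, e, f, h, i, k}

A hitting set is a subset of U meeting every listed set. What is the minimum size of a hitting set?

Take T = {b, e, h, i}. Each listed group contains at least one of these, so T is a hitting set of size 4.
No choice of 3 elements meets every group, so 4 is the minimum.

4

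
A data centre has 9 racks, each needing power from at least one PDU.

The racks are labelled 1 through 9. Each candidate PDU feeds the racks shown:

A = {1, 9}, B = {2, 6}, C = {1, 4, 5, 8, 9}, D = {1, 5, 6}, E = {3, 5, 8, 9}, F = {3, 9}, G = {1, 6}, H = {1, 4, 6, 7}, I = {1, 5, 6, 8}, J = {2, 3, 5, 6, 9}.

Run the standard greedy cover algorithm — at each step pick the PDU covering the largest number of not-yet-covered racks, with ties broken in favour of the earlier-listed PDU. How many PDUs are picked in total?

Greedy: pick C (covers 5 new) → pick J (covers 3 new) → pick H (covers 1 new). Total picks: 3.

3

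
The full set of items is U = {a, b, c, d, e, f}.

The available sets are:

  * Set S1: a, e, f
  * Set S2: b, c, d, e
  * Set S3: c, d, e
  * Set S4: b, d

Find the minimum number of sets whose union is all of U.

2

S1 and S2 together: S1 ∪ S2 = {a, b, c, d, e, f} — every item is covered.
No single set has all 6 items (the largest, S2, has 4), so 2 is optimal.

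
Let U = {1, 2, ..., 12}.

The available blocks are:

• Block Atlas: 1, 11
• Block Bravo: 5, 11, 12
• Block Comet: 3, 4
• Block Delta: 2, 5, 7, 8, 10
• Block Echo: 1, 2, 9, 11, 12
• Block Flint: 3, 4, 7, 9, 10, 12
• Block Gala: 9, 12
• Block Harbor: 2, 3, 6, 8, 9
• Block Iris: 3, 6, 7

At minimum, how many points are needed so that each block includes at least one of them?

4

H = {1, 3, 5, 12} meets every block (each contains at least one member of H), and |H| = 4.
The blocks Atlas, Comet, Delta, Gala are pairwise disjoint, so any hitting set needs a separate point for each — at least 4. Hence 4 is optimal.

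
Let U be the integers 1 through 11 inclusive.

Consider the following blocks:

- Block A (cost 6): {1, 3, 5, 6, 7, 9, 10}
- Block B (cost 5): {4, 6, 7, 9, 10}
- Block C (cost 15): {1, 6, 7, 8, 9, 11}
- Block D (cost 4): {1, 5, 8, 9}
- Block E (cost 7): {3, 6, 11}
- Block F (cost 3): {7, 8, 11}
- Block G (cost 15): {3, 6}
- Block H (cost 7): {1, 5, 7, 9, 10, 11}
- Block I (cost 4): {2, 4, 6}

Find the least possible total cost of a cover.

A, F, I together cover every point (A ∪ F ∪ I = {1, 2, 3, 4, 5, 6, 7, 8, 9, 10, 11}); total cost 6 + 3 + 4 = 13.
No covering selection has total cost below 13.

13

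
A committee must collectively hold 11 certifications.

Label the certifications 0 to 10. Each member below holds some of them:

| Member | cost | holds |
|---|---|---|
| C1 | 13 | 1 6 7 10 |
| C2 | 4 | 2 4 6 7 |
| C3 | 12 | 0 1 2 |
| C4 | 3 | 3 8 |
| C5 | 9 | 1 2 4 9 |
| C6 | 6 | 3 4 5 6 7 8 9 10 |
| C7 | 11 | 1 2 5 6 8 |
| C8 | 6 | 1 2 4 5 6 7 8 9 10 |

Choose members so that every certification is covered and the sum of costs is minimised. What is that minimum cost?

C3, C6 together cover every certification (C3 ∪ C6 = {0, 1, 2, 3, 4, 5, 6, 7, 8, 9, 10}); total cost 12 + 6 = 18.
The greedy pick C8, C4, C3 costs 21; no covering selection beats 18.

18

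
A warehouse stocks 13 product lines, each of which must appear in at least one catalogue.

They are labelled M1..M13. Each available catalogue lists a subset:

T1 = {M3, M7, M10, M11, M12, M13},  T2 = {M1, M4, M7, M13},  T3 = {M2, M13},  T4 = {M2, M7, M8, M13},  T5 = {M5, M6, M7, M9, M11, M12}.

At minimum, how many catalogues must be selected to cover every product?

4

Take {T1, T2, T4, T5}. Their union is {M1, M2, M3, M4, M5, M6, M7, M8, M9, M10, M11, M12, M13}, which is all 13 products.
Only T1 contains M3, so T1 is forced; the remaining 7 products need at least 3 more catalogues (each remaining catalogue adds at most 3) — so at least 4 catalogues are needed, and 4 is optimal.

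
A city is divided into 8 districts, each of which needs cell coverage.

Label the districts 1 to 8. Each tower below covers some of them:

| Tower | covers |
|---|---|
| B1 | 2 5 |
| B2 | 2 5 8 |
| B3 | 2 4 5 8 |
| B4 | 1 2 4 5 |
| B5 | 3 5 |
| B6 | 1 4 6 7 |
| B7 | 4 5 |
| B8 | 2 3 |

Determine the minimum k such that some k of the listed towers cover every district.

3

Take {B3, B6, B8}. Their union is {1, 2, 3, 4, 5, 6, 7, 8}, which is all 8 districts.
Only B6 contains 6, so B6 is forced; the remaining 4 districts need at least 2 more towers (each remaining tower adds at most 3) — so at least 3 towers are needed, and 3 is optimal.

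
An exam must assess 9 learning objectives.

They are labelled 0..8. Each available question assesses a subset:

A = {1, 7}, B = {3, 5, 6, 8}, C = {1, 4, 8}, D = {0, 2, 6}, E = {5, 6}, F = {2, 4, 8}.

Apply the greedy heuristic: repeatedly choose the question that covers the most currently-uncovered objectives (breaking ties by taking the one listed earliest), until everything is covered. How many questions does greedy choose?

4

Greedy: pick B (covers 4 new) → pick A (covers 2 new) → pick D (covers 2 new) → pick C (covers 1 new). Total picks: 4.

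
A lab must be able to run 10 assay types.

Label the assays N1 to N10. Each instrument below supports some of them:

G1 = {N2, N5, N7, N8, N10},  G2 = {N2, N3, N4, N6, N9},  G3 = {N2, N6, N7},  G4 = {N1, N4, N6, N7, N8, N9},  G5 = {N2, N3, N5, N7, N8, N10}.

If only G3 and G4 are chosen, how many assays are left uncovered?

3

Union of G3, G4 = {N1, N2, N4, N6, N7, N8, N9}.
Not covered: N3, N5, N10 — 3 assays.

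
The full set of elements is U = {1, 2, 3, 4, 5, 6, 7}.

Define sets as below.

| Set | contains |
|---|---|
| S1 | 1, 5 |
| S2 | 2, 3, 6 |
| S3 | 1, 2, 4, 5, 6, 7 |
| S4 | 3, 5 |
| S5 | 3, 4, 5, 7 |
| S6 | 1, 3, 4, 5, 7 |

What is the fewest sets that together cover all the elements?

2

S2 and S3 cover everything between them: the union {1, 2, 3, 4, 5, 6, 7} is all of U.
No single set has all 7 elements (the largest, S3, has 6), so 2 is optimal.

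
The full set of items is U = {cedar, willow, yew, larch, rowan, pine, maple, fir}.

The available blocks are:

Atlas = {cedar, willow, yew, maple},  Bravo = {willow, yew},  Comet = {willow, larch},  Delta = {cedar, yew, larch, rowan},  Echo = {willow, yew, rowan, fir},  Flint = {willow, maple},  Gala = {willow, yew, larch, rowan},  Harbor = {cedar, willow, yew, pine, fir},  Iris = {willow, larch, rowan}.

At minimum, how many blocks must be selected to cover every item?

Atlas and Delta and Harbor together: Atlas ∪ Delta ∪ Harbor = {cedar, willow, yew, larch, rowan, pine, maple, fir} — every item is covered.
Only Harbor contains pine, so Harbor is forced; the remaining 3 items need at least 2 more blocks (each remaining block adds at most 2) — so at least 3 blocks are needed, and 3 is optimal.

3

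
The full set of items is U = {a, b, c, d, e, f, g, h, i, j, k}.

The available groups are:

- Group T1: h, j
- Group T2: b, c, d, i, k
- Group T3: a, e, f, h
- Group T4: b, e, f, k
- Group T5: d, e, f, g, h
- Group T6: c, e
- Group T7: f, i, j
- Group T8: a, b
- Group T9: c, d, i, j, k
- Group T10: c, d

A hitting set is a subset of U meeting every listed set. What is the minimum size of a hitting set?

4

T = {b, c, h, i} meets every group (each contains at least one member of T), and |T| = 4.
No choice of 3 items meets every group, so 4 is the minimum.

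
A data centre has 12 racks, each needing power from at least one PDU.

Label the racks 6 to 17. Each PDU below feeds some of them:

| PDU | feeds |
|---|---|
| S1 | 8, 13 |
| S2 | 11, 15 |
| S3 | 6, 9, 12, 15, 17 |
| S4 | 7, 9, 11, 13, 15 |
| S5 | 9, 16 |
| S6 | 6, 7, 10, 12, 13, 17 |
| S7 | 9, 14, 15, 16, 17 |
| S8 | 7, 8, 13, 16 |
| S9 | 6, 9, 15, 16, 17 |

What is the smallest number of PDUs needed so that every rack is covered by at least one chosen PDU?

4

S1 and S4 and S6 and S7 together: S1 ∪ S4 ∪ S6 ∪ S7 = {6, 7, 8, 9, 10, 11, 12, 13, 14, 15, 16, 17} — every rack is covered.
No 3 of the 9 PDUs cover everything (all 84 combinations miss at least one rack), so 4 is optimal.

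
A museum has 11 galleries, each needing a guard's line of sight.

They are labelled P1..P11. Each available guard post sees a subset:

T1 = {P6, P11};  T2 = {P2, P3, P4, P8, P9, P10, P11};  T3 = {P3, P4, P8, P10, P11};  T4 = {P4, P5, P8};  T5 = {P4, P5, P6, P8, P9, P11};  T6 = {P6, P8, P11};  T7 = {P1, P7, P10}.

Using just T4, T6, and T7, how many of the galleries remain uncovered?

Union of T4, T6, T7 = {P1, P4, P5, P6, P7, P8, P10, P11}.
Not covered: P2, P3, P9 — 3 galleries.

3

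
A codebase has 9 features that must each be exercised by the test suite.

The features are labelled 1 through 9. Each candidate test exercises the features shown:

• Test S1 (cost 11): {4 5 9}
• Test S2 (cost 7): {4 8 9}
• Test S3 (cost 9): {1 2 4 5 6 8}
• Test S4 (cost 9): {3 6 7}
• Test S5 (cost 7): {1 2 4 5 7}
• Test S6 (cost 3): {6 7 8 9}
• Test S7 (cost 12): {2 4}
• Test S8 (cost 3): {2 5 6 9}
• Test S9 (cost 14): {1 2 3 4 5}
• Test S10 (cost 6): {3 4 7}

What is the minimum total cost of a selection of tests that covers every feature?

S5, S6, S10 together cover every feature (S5 ∪ S6 ∪ S10 = {1, 2, 3, 4, 5, 6, 7, 8, 9}); total cost 7 + 3 + 6 = 16.
The greedy pick S6, S8, S10, S5 costs 19; no covering selection beats 16.

16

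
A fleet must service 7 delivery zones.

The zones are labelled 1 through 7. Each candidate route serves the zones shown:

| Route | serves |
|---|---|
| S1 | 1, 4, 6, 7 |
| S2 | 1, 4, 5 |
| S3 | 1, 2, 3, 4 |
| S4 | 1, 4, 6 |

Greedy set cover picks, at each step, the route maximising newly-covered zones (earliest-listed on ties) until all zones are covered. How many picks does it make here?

3

Greedy: pick S1 (covers 4 new) → pick S3 (covers 2 new) → pick S2 (covers 1 new). Total picks: 3.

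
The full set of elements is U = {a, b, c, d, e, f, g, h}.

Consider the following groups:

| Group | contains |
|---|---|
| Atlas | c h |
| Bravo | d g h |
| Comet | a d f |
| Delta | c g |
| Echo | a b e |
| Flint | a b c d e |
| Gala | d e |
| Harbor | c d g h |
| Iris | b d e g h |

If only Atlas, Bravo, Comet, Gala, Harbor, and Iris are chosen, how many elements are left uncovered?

0

Union of Atlas, Bravo, Comet, Gala, Harbor, Iris = {a, b, c, d, e, f, g, h} — that's every element, so 0 are uncovered.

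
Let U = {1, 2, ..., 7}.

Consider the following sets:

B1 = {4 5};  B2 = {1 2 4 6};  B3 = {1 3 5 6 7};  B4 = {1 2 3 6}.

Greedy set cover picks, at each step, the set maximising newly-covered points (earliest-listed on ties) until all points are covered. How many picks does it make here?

Greedy: pick B3 (covers 5 new) → pick B2 (covers 2 new). Total picks: 2.

2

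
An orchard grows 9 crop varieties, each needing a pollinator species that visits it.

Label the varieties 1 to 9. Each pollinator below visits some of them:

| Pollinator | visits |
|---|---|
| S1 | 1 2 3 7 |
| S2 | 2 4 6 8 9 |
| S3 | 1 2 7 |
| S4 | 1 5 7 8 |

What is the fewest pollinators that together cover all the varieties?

3

S1 and S2 and S4 together: S1 ∪ S2 ∪ S4 = {1, 2, 3, 4, 5, 6, 7, 8, 9} — every variety is covered.
Only S1 contains 3, so S1 is forced; the remaining 5 varieties need at least 2 more pollinators (each remaining pollinator adds at most 4) — so at least 3 pollinators are needed, and 3 is optimal.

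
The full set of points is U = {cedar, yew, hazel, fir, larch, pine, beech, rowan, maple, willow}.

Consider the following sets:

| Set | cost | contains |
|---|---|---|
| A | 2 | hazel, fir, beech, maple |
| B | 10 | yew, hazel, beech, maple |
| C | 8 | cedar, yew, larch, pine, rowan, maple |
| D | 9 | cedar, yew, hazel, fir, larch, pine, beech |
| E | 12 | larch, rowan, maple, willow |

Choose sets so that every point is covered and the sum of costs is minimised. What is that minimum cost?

D, E together cover every point (D ∪ E = {cedar, yew, hazel, fir, larch, pine, beech, rowan, maple, willow}); total cost 9 + 12 = 21.
The greedy pick A, C, E costs 22; no covering selection beats 21.

21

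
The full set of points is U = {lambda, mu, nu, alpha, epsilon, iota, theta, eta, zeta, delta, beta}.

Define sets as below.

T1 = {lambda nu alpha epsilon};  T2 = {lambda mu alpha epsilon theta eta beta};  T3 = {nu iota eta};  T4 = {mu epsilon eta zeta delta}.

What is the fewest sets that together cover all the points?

Take {T2, T3, T4}. Their union is {lambda, mu, nu, alpha, epsilon, iota, theta, eta, zeta, delta, beta}, which is all 11 points.
Only T3 contains iota, so T3 is forced; the remaining 8 points need at least 2 more sets (each remaining set adds at most 6) — so at least 3 sets are needed, and 3 is optimal.

3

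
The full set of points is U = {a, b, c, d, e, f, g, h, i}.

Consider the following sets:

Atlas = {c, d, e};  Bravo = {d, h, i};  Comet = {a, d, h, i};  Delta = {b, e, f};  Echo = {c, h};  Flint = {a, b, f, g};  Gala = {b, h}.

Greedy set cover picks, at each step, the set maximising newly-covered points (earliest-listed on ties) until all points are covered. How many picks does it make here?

Greedy: pick Comet (covers 4 new) → pick Delta (covers 3 new) → pick Atlas (covers 1 new) → pick Flint (covers 1 new). Total picks: 4.
(The true minimum cover uses only 3 sets, so greedy is not optimal here.)

4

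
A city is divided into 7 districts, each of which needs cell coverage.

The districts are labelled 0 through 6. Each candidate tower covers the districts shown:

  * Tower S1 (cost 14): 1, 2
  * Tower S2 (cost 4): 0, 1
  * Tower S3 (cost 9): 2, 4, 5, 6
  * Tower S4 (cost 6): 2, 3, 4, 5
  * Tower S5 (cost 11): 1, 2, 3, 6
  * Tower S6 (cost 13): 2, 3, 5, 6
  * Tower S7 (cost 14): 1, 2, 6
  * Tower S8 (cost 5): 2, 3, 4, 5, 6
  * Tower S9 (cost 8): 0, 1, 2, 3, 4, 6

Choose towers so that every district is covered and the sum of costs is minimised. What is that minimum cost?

9

S2, S8 together cover every district (S2 ∪ S8 = {0, 1, 2, 3, 4, 5, 6}); total cost 4 + 5 = 9.
No covering selection has total cost below 9.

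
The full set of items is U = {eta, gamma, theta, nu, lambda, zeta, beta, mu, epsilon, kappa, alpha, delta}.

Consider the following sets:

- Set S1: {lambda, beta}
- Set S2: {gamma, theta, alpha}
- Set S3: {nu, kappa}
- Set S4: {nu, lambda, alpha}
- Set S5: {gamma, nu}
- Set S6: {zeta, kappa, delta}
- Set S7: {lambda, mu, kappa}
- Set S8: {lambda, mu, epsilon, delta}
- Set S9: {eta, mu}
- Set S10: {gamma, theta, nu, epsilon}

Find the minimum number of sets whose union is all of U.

5

S1, S4, S6, S9, and S10 cover everything between them: the union {eta, gamma, theta, nu, lambda, zeta, beta, mu, epsilon, kappa, alpha, delta} is all of U.
No 4 of the 10 sets cover everything (all 210 combinations miss at least one item), so 5 is optimal.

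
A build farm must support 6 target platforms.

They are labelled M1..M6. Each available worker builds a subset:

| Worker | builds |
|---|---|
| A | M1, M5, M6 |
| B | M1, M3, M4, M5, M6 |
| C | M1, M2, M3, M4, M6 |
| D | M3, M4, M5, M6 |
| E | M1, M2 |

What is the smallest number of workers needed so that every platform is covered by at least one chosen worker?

2

D and E together: D ∪ E = {M1, M2, M3, M4, M5, M6} — every platform is covered.
No single worker has all 6 platforms (the largest, B, has 5), so 2 is optimal.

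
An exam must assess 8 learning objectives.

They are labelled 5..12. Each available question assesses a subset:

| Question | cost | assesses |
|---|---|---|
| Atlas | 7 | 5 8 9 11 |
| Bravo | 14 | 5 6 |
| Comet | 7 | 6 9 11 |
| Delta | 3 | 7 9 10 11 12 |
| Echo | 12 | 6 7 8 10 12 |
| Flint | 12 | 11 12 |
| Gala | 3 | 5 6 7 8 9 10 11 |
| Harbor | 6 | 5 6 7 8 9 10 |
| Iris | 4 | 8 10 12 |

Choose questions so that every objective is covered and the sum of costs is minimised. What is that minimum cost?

Delta, Gala together cover every objective (Delta ∪ Gala = {5, 6, 7, 8, 9, 10, 11, 12}); total cost 3 + 3 = 6.
No covering selection has total cost below 6.

6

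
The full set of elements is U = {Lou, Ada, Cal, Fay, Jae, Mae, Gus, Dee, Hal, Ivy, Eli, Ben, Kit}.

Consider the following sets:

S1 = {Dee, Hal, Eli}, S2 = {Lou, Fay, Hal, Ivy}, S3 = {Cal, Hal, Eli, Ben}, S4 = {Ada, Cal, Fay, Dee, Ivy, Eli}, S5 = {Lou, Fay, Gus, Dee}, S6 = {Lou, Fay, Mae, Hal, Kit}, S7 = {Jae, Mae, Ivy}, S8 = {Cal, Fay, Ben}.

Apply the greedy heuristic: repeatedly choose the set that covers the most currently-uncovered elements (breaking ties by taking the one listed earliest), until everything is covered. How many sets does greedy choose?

5

Greedy: pick S4 (covers 6 new) → pick S6 (covers 4 new) → pick S3 (covers 1 new) → pick S5 (covers 1 new) → pick S7 (covers 1 new). Total picks: 5.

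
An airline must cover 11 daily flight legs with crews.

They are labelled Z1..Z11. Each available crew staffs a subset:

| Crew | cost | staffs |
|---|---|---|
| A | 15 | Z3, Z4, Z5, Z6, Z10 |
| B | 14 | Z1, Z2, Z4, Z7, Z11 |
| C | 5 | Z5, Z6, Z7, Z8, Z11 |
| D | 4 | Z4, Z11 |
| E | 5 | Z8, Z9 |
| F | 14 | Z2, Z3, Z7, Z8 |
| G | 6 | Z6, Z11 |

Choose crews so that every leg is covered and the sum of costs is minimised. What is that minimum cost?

34

A, B, E together cover every leg (A ∪ B ∪ E = {Z1, Z2, Z3, Z4, Z5, Z6, Z7, Z8, Z9, Z10, Z11}); total cost 15 + 14 + 5 = 34.
The greedy pick C, D, E, B, A costs 43; no covering selection beats 34.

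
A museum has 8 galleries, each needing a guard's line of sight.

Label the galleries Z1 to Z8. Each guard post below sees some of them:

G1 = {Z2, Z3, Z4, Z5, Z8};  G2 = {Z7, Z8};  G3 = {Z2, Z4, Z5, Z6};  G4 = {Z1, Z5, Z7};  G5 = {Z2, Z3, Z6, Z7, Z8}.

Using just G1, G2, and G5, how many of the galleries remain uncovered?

1

Union of G1, G2, G5 = {Z2, Z3, Z4, Z5, Z6, Z7, Z8}.
Not covered: Z1 — 1 gallery.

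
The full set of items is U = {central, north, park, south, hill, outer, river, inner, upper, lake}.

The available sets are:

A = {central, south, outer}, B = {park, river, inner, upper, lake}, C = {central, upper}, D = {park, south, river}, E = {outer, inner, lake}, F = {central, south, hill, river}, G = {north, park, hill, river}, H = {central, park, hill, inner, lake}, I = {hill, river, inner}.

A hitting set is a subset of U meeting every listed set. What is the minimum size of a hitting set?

The 3 items {central, park, inner} hit every set.
The sets C, D, E are pairwise disjoint, so any hitting set needs a separate item for each — at least 3. Hence 3 is optimal.

3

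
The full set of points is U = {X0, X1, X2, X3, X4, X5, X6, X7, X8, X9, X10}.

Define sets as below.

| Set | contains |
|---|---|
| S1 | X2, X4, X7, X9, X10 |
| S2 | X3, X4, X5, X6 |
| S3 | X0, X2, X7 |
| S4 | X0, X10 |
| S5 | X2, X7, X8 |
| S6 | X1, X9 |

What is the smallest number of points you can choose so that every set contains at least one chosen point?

H = {X0, X5, X7, X9} meets every set (each contains at least one member of H), and |H| = 4.
The sets S2, S4, S5, S6 are pairwise disjoint, so any hitting set needs a separate point for each — at least 4. Hence 4 is optimal.

4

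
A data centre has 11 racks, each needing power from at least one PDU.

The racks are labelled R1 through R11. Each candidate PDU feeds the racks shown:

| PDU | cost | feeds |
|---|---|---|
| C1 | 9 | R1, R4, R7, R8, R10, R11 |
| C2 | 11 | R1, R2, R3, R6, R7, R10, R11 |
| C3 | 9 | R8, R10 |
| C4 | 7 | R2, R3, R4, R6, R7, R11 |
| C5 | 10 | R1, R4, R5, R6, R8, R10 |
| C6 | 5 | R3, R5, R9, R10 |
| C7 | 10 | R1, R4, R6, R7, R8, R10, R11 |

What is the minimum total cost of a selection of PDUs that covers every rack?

21

C1, C4, C6 together cover every rack (C1 ∪ C4 ∪ C6 = {R1, R2, R3, R4, R5, R6, R7, R8, R9, R10, R11}); total cost 9 + 7 + 5 = 21.
No covering selection has total cost below 21.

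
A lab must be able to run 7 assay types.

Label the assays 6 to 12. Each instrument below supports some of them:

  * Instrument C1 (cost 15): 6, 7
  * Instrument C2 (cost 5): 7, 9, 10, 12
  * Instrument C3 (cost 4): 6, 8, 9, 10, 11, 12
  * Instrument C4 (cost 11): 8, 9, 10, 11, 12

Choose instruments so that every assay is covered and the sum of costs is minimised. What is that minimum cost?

9

C2, C3 together cover every assay (C2 ∪ C3 = {6, 7, 8, 9, 10, 11, 12}); total cost 5 + 4 = 9.
No covering selection has total cost below 9.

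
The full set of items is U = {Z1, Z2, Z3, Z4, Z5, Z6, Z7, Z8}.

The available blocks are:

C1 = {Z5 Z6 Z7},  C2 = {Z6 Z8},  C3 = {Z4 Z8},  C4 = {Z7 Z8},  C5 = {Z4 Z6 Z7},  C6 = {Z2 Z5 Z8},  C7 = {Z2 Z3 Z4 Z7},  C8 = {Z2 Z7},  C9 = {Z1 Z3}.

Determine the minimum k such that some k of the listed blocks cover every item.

C5, C6, and C9 cover everything between them: the union {Z1, Z2, Z3, Z4, Z5, Z6, Z7, Z8} is all of U.
Only C9 contains Z1, so C9 is forced; the remaining 6 items need at least 2 more blocks (each remaining block adds at most 3) — so at least 3 blocks are needed, and 3 is optimal.

3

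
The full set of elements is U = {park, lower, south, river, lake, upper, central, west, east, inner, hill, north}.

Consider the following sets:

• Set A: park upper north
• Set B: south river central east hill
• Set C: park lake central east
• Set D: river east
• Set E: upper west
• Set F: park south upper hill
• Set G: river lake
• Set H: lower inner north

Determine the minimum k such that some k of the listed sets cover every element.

B and C and E and H together: B ∪ C ∪ E ∪ H = {park, lower, south, river, lake, upper, central, west, east, inner, hill, north} — every element is covered.
No 3 of the 8 sets cover everything (all 56 combinations miss at least one element), so 4 is optimal.

4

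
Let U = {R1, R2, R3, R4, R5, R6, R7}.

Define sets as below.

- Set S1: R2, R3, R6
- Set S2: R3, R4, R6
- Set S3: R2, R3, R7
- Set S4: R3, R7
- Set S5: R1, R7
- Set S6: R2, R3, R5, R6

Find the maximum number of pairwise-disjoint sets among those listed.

2

S5, S6 are pairwise disjoint (S5={R1,R7}; S6={R2,R3,R5,R6}).
Every remaining set overlaps one of these, and no 3 of the listed sets are pairwise disjoint, so 2 is the maximum.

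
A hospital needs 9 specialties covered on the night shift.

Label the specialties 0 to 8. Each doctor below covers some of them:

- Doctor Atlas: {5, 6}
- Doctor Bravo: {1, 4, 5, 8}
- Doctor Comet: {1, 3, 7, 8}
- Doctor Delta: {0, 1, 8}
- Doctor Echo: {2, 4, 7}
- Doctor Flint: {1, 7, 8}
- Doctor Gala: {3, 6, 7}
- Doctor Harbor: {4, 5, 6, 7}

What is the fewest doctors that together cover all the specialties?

Delta and Echo and Gala and Harbor together: Delta ∪ Echo ∪ Gala ∪ Harbor = {0, 1, 2, 3, 4, 5, 6, 7, 8} — every specialty is covered.
No 3 of the 8 doctors cover everything (all 56 combinations miss at least one specialty), so 4 is optimal.

4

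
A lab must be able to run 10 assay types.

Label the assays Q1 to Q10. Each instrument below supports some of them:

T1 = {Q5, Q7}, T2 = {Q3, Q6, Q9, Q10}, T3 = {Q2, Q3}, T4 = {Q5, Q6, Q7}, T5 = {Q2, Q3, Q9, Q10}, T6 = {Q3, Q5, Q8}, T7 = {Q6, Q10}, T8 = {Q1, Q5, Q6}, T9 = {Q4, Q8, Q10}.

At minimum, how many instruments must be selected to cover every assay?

4

T4 and T5 and T8 and T9 together: T4 ∪ T5 ∪ T8 ∪ T9 = {Q1, Q2, Q3, Q4, Q5, Q6, Q7, Q8, Q9, Q10} — every assay is covered.
Only T9 contains Q4, so T9 is forced; the remaining 7 assays need at least 3 more instruments (each remaining instrument adds at most 3) — so at least 4 instruments are needed, and 4 is optimal.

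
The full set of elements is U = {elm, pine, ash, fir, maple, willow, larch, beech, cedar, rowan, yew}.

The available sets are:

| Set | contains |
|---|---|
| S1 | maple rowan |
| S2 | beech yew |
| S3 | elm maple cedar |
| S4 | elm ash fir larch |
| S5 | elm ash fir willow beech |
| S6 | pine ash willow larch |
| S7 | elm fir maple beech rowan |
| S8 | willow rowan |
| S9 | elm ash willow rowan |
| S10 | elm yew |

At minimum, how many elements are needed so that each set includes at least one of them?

The 4 elements {maple, willow, larch, yew} hit every set.
No choice of 3 elements meets every set, so 4 is the minimum.

4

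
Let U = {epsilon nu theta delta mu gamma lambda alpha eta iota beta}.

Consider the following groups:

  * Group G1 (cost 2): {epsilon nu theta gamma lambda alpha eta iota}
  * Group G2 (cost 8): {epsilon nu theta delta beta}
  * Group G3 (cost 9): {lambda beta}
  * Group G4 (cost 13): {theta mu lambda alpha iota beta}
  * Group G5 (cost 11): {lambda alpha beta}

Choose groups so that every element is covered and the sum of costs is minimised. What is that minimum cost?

23

G1, G2, G4 together cover every element (G1 ∪ G2 ∪ G4 = {epsilon, nu, theta, delta, mu, gamma, lambda, alpha, eta, iota, beta}); total cost 2 + 8 + 13 = 23.
No covering selection has total cost below 23.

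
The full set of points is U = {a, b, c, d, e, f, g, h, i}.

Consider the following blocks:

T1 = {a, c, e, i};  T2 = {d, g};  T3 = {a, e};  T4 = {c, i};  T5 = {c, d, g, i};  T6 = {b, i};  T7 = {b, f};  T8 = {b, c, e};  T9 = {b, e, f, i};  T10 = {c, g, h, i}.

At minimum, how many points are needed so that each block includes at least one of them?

T = {a, b, g, i} meets every block (each contains at least one member of T), and |T| = 4.
The blocks T2, T3, T4, T7 are pairwise disjoint, so any hitting set needs a separate point for each — at least 4. Hence 4 is optimal.

4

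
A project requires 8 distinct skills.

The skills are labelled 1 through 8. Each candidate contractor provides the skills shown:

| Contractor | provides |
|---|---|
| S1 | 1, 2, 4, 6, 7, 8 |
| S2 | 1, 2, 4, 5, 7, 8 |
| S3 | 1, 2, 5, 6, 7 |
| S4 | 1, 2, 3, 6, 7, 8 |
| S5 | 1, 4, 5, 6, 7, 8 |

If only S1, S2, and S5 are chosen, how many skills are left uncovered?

Union of S1, S2, S5 = {1, 2, 4, 5, 6, 7, 8}.
Not covered: 3 — 1 skill.

1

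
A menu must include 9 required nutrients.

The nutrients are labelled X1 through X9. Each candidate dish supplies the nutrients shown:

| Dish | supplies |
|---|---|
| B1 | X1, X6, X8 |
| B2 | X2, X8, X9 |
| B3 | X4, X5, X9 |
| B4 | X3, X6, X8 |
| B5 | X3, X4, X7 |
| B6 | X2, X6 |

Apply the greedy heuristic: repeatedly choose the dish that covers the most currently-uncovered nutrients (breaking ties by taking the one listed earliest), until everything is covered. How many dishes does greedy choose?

4

Greedy: pick B1 (covers 3 new) → pick B3 (covers 3 new) → pick B5 (covers 2 new) → pick B2 (covers 1 new). Total picks: 4.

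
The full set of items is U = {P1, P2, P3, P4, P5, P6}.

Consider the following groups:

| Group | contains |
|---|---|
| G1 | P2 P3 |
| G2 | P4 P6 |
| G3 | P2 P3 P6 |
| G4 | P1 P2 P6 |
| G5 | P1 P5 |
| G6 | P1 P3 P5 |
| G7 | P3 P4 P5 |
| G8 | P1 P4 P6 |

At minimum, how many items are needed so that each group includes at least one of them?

3

Take H = {P3, P5, P6}. Each listed group contains at least one of these, so H is a hitting set of size 3.
The groups G1, G2, G5 are pairwise disjoint, so any hitting set needs a separate item for each — at least 3. Hence 3 is optimal.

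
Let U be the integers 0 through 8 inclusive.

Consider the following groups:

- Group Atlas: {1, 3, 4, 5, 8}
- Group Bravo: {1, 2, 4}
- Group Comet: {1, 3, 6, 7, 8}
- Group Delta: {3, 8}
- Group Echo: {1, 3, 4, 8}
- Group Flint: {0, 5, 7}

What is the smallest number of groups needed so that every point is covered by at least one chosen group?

3

Bravo and Comet and Flint together: Bravo ∪ Comet ∪ Flint = {0, 1, 2, 3, 4, 5, 6, 7, 8} — every point is covered.
Only Flint contains 0, so Flint is forced; the remaining 6 points need at least 2 more groups (each remaining group adds at most 4) — so at least 3 groups are needed, and 3 is optimal.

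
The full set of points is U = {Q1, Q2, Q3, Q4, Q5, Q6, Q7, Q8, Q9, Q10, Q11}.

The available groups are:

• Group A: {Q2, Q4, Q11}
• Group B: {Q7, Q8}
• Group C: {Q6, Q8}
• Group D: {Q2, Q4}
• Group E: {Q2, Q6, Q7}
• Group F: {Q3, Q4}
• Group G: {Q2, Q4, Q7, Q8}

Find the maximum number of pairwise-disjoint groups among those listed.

C, D are pairwise disjoint (C={Q6,Q8}; D={Q2,Q4}).
Every remaining group overlaps one of these, and no 3 of the listed groups are pairwise disjoint, so 2 is the maximum.

2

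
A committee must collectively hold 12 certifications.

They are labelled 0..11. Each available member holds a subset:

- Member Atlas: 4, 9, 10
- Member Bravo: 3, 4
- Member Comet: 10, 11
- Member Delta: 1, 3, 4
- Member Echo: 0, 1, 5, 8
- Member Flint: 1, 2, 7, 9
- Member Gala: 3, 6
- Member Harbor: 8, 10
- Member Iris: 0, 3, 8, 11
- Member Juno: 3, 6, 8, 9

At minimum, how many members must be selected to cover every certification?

Take {Atlas, Comet, Echo, Flint, Juno}. Their union is {0, 1, 2, 3, 4, 5, 6, 7, 8, 9, 10, 11}, which is all 12 certifications.
No 4 of the 10 members cover everything (all 210 combinations miss at least one certification), so 5 is optimal.

5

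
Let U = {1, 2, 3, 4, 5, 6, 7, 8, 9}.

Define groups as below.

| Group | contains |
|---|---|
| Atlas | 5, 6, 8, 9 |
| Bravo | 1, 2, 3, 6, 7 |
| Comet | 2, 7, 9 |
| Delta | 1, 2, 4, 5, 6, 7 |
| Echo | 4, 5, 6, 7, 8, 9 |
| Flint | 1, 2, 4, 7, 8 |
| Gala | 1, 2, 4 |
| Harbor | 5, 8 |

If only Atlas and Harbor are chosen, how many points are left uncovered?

5

Union of Atlas, Harbor = {5, 6, 8, 9}.
Not covered: 1, 2, 3, 4, 7 — 5 points.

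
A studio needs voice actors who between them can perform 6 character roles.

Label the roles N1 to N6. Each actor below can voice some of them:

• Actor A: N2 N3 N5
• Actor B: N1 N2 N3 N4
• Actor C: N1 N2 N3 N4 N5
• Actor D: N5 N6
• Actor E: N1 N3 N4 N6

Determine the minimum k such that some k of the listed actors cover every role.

C and E together: C ∪ E = {N1, N2, N3, N4, N5, N6} — every role is covered.
No single actor has all 6 roles (the largest, C, has 5), so 2 is optimal.

2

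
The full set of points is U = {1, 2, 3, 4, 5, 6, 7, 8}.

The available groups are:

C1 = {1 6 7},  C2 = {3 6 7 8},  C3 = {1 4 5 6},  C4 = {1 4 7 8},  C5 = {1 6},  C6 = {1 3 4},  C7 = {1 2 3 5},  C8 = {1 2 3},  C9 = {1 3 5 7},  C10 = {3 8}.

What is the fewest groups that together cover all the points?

3

Take {C2, C3, C7}. Their union is {1, 2, 3, 4, 5, 6, 7, 8}, which is all 8 points.
No 2 of the 10 groups cover everything (all 45 combinations miss at least one point), so 3 is optimal.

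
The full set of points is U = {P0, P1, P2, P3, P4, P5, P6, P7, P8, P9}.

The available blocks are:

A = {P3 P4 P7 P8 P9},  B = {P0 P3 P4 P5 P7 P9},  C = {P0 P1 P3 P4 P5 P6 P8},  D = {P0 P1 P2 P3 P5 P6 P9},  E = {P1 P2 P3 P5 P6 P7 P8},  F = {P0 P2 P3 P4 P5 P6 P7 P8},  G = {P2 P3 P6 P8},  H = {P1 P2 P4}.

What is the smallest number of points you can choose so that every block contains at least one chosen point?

The 2 points {P4, P6} hit every block.
No single point lies in every block, so at least 2 are needed and 2 is optimal.

2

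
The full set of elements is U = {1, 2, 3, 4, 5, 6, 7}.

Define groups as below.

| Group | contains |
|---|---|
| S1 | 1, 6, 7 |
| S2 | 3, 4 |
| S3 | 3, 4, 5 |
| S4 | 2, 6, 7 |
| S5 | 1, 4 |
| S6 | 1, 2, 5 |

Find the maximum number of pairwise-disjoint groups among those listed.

2

S1, S3 are pairwise disjoint (S1={1,6,7}; S3={3,4,5}).
Every remaining group overlaps one of these, and no 3 of the listed groups are pairwise disjoint, so 2 is the maximum.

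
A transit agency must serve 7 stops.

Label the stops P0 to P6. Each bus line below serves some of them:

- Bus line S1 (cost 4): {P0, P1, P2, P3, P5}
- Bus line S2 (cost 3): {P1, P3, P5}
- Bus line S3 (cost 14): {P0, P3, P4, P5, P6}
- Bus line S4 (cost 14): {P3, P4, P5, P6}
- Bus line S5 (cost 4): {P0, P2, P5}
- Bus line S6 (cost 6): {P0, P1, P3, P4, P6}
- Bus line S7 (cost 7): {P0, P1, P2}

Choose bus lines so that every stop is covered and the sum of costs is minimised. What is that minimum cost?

10

S5, S6 together cover every stop (S5 ∪ S6 = {P0, P1, P2, P3, P4, P5, P6}); total cost 4 + 6 = 10.
No covering selection has total cost below 10.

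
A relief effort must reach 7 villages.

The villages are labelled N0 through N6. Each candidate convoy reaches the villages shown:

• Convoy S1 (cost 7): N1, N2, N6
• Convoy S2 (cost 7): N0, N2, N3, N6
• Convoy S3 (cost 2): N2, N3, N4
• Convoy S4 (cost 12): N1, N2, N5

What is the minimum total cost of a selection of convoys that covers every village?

S2, S3, S4 together cover every village (S2 ∪ S3 ∪ S4 = {N0, N1, N2, N3, N4, N5, N6}); total cost 7 + 2 + 12 = 21.
The greedy pick S3, S1, S2, S4 costs 28; no covering selection beats 21.

21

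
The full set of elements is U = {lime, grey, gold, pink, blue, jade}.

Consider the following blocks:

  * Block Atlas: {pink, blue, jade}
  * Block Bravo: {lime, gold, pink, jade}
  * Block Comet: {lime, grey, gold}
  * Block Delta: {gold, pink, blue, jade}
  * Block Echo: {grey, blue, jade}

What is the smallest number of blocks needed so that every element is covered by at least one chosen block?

2

Atlas and Comet together: Atlas ∪ Comet = {lime, grey, gold, pink, blue, jade} — every element is covered.
No single block has all 6 elements (the largest, Bravo, has 4), so 2 is optimal.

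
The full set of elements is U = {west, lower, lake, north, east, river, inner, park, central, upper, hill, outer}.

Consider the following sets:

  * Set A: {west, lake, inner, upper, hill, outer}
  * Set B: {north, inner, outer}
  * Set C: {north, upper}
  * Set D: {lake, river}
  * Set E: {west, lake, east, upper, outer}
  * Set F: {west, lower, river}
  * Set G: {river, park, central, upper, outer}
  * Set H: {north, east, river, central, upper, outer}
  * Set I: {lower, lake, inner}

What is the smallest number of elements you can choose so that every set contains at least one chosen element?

The 3 elements {river, inner, upper} hit every set.
No choice of 2 elements meets every set, so 3 is the minimum.

3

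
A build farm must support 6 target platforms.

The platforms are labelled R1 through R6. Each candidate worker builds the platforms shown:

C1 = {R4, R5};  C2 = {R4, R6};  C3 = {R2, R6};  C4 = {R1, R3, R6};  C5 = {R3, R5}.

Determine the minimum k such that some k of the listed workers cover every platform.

C1 and C3 and C4 together: C1 ∪ C3 ∪ C4 = {R1, R2, R3, R4, R5, R6} — every platform is covered.
Only C4 contains R1, so C4 is forced; the remaining 3 platforms need at least 2 more workers (each remaining worker adds at most 2) — so at least 3 workers are needed, and 3 is optimal.

3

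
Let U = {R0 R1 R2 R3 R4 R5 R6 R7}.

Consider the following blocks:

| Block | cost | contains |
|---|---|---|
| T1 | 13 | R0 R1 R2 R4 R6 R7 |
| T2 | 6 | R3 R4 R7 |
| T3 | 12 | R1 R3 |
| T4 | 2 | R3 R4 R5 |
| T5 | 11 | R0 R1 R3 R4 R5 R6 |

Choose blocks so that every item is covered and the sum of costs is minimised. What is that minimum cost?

T1, T4 together cover every item (T1 ∪ T4 = {R0, R1, R2, R3, R4, R5, R6, R7}); total cost 13 + 2 = 15.
No covering selection has total cost below 15.

15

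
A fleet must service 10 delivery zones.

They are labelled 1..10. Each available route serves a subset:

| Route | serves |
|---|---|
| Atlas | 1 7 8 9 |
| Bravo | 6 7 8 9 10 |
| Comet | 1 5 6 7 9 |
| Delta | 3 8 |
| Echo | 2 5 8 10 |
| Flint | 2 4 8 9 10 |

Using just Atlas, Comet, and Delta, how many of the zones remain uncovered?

Union of Atlas, Comet, Delta = {1, 3, 5, 6, 7, 8, 9}.
Not covered: 2, 4, 10 — 3 zones.

3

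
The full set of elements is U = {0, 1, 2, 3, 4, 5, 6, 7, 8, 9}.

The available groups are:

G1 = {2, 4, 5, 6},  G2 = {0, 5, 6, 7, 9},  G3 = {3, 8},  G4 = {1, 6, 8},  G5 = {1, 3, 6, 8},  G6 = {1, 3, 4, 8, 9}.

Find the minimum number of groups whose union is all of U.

3

Take {G1, G2, G5}. Their union is {0, 1, 2, 3, 4, 5, 6, 7, 8, 9}, which is all 10 elements.
Only G2 contains 0, so G2 is forced; the remaining 5 elements need at least 2 more groups (each remaining group adds at most 4) — so at least 3 groups are needed, and 3 is optimal.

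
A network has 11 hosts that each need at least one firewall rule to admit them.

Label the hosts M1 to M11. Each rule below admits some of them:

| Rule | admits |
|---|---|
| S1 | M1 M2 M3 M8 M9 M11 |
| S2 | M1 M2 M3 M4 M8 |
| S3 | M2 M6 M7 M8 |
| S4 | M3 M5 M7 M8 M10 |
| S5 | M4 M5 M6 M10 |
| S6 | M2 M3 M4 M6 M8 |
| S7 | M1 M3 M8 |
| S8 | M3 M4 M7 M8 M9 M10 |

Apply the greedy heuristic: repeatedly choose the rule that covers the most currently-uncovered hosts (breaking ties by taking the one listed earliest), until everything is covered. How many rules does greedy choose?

Greedy: pick S1 (covers 6 new) → pick S5 (covers 4 new) → pick S3 (covers 1 new). Total picks: 3.

3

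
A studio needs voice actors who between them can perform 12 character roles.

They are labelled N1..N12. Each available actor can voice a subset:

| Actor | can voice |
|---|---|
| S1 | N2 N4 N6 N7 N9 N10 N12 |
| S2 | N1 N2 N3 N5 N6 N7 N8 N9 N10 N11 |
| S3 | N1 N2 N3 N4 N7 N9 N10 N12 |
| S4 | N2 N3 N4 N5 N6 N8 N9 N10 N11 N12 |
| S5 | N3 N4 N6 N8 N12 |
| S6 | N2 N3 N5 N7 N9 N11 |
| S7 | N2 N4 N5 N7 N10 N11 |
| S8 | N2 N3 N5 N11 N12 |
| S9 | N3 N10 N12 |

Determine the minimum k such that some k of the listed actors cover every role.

2

S2 and S4 together: S2 ∪ S4 = {N1, N2, N3, N4, N5, N6, N7, N8, N9, N10, N11, N12} — every role is covered.
No single actor has all 12 roles (the largest, S2, has 10), so 2 is optimal.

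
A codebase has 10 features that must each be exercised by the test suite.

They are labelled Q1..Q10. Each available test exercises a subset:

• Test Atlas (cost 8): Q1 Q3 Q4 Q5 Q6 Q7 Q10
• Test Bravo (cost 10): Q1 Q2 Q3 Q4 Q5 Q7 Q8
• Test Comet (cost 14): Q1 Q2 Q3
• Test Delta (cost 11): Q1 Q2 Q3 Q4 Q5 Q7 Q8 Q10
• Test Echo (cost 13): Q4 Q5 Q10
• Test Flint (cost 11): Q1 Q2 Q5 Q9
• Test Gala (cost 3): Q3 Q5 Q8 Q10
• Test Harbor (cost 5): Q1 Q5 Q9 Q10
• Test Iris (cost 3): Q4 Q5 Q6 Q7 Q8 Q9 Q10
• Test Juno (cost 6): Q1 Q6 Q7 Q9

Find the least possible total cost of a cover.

Bravo, Iris together cover every feature (Bravo ∪ Iris = {Q1, Q2, Q3, Q4, Q5, Q6, Q7, Q8, Q9, Q10}); total cost 10 + 3 = 13.
The greedy pick Iris, Gala, Bravo costs 16; no covering selection beats 13.

13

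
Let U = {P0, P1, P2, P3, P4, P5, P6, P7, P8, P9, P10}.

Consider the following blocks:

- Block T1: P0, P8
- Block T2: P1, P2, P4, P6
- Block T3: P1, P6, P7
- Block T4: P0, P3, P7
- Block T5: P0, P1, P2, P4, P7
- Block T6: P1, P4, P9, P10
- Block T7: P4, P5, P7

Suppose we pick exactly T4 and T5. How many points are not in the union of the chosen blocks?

Union of T4, T5 = {P0, P1, P2, P3, P4, P7}.
Not covered: P5, P6, P8, P9, P10 — 5 points.

5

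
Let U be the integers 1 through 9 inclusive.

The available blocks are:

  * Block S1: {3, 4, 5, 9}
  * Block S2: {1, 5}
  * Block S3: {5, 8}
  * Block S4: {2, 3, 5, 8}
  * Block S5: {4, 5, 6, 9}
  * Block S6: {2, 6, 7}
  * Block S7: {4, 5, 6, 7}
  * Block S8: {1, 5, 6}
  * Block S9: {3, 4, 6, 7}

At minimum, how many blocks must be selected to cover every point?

Take {S1, S4, S6, S8}. Their union is {1, 2, 3, 4, 5, 6, 7, 8, 9}, which is all 9 points.
No 3 of the 9 blocks cover everything (all 84 combinations miss at least one point), so 4 is optimal.

4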